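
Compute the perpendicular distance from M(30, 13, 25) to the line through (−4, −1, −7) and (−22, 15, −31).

A direction vector is d = (−18, 16, −24).
AP = (34, 14, 32); AP·d = -1156, |AP|² = 2376, |d|² = 1156.
distance² = |AP|² − (AP·d)²/|d|² = 2376 − 1336336/1156 = 1220, so the distance is 2√305.

2√305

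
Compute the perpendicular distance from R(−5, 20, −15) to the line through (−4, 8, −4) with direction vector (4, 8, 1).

√185

Direction vector d = (4, 8, 1).
AP = (−1, 12, −11); AP·d = 81, |AP|² = 266, |d|² = 81.
distance² = |AP|² − (AP·d)²/|d|² = 266 − 6561/81 = 185, so the distance is √185.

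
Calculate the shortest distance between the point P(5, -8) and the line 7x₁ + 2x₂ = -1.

20/√53

The normal to the line is n = (7, 2) with |n| = √53.
|n·P − (-1)| = |19 − (-1)| = 20, so the distance is 20/√53 = 20√53/53.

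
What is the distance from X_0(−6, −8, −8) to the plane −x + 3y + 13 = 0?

√10/2

Normal vector n = (−1, 3, 0), and n·(−6, −8, −8) − (−13) = −5.
|n| = √(1 + 9 + 0) = √10, so the distance is |-5|/√10 = √10/2.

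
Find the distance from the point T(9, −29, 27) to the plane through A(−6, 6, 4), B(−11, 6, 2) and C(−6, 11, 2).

AB = (−5, 0, −2) and AC = (0, 5, −2), so a normal is n = AB × AC = (10, −10, −25).
d = |10·9 + (-10)·(-29) + (-25)·27 − (-220)| / √(100 + 100 + 625) = |-75| / (5√33) = 15/√33.

15/√33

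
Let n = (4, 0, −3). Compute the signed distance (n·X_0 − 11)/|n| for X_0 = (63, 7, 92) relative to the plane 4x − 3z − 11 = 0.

-7

n·X_0 − 11 = -35.
|n| = 5, so the signed distance is -35/5 = -7.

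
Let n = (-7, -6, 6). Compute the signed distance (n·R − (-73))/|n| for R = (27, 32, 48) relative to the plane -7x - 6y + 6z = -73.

n·R − (-73) = -20.
|n| = 11, so the signed distance is -20/11.

-20/11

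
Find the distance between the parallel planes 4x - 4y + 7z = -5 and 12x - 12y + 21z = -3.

4/9

Divide the second equation by 3 to match normals: 4x - 4y + 7z = -1.
With common normal n = (4, -4, 7) (|n| = 9), the distance is |(-5) − (-1)|/|n| = 4/9.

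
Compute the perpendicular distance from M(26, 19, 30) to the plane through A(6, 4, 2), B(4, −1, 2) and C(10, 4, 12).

14√33/33

AB = (−2, −5, 0) and AC = (4, 0, 10), so a normal is n = AB × AC = (−50, 20, 20).
Then n·(26, 19, 30) − (−180) = −140.
|n| = √(2500 + 400 + 400) = 10√33, so the distance is |-140|/(10√33) = 14/√33.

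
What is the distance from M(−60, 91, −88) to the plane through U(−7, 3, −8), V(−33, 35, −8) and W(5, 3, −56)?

UV = (−26, 32, 0) and UW = (12, 0, −48), so a normal is n = UV × UW = (−1536, −1248, −384).
Then n·(−60, 91, −88) − 10080 = 2304.
|n| = √(2359296 + 1557504 + 147456) = 2016, so the distance is |2304|/2016 = 8/7.

8/7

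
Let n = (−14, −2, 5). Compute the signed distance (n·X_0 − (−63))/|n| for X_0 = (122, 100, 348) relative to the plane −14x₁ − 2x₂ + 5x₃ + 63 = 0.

n·X_0 − (-63) = -105.
|n| = 15, so the signed distance is -105/15 = -7.

-7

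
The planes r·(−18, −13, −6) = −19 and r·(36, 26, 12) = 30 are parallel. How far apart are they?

Divide the second equation by -2 to match normals: −18x₁ − 13x₂ − 6x₃ = -15.
With common normal n = (−18, −13, −6) (|n| = 23), the distance is |(-19) − (-15)|/|n| = 4/23.

4/23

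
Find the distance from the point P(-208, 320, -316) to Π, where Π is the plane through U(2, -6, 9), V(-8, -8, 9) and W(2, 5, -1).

7

UV = (-10, -2, 0) and UW = (0, 11, -10), so a normal is n = UV × UW = (20, -100, -110).
Then n·(-208, 320, -316) - (-350) = -1050.
|n| = √(400 + 10000 + 12100) = 150, so the distance is |-1050|/150 = 7.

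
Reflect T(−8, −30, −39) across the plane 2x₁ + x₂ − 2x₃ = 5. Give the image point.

(-20, -36, -27)

n = (2, 1, −2), |n|² = 9, n·T − 5 = 27, so t = 27/9 = 3.
Foot F = T − 3·n = (−14, −33, −33); the reflection is 2F − T = (−20, −36, −27).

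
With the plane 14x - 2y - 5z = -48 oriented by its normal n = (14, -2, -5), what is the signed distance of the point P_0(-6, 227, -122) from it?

n·P_0 − (-48) = 120.
|n| = 15, so the signed distance is 120/15 = 8.

8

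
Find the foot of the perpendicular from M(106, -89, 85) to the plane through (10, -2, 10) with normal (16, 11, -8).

(2242/21, -1858/21, 1777/21)

The perpendicular from M has direction n = (16, 11, -8): r = (106, -89, 85) + μ(16, 11, -8).
Substitute into the plane: n·(M + μn) = 58 gives 37 + 441μ = 58, so μ = 1/21.
Foot = (106, -89, 85) + (1/21)·(16, 11, -8) = (2242/21, -1858/21, 1777/21).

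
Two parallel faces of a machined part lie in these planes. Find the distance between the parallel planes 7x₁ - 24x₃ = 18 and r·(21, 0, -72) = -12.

22/25

Divide the second equation by 3 to match normals: 7x₁ - 24x₃ = -4.
Both planes have normal n = (7, 0, -24), |n| = 25. Any point on the first plane is at distance |(-4) − 18|/|n| = 22/25 from the second.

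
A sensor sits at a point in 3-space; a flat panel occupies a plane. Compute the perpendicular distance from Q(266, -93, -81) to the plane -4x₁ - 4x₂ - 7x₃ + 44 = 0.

9

Normal vector n = (-4, -4, -7), and n·(266, -93, -81) - (-44) = -81.
|n| = √(16 + 16 + 49) = 9, so the distance is |-81|/9 = 9.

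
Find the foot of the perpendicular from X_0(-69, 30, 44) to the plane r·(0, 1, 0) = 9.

The perpendicular from X_0 has direction n = (0, 1, 0): r = (-69, 30, 44) + λ(0, 1, 0).
Substitute into the plane: n·(X_0 + λn) = 9 gives 30 + 1λ = 9, so λ = -21.
Foot = (-69, 30, 44) + (-21)·(0, 1, 0) = (-69, 9, 44).

(-69, 9, 44)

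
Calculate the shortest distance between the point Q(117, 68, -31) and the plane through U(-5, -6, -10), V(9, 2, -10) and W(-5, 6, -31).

UV = (14, 8, 0) and UW = (0, 12, -21), so a normal is n = UV × UW = (-168, 294, 168).
Then n·(117, 68, -31) - (-2604) = -2268.
|n| = √(28224 + 86436 + 28224) = 378, so the distance is |-2268|/378 = 6.

6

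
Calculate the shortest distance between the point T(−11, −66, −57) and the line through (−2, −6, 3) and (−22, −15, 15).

A direction vector is d = (−20, −9, 12).
AP = (−9, −60, −60), and AP × d = (−1260, 1308, −1119).
|AP × d|² = 4550625 and |d|² = 625, so the distance is √(4550625/625) = √7281 = 3√809.

3√809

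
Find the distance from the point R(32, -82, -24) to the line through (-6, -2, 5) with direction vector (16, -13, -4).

3√181

Direction vector d = (16, -13, -4).
AP = (38, -80, -29), and AP × d = (-57, -312, 786).
|AP × d|² = 718389 and |d|² = 441, so the distance is √(718389/441) = √1629 = 3√181.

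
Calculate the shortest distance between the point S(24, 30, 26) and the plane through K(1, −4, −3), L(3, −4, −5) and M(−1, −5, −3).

8√6/3

KL = (2, 0, −2) and KM = (−2, −1, 0), so a normal is n = KL × KM = (−2, 4, −2).
n = (−2, 4, −2); n·P − (-12) = 32; |n| = 2√6; distance = 32/(2√6) = 8√6/3.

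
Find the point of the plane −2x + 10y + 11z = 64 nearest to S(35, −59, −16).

(27, -19, 28)

n = (−2, 10, 11), |n|² = 225, and n·S − 64 = -900.
t = -900/225 = -4, so the foot is S − t·n = (35, −59, −16) − (-4)·(−2, 10, 11) = (27, −19, 28).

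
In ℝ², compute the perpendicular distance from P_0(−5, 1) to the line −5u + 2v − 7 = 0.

d = |(-5)·(-5) + 2·1 − 7| / √(25 + 4) = |20|/√29 = 20/√29.

20√29/29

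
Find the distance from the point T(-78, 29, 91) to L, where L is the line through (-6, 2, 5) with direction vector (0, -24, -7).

Direction vector d = (0, -24, -7).
AP = (-72, 27, 86), and AP × d = (1875, -504, 1728).
|AP × d|² = 6755625 and |d|² = 625, so the distance is √(6755625/625) = √10809 = 3√1201.

3√1201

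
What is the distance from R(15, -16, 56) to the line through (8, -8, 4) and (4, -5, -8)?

A direction vector is d = (-4, 3, -12).
AP = (7, -8, 52), and AP × d = (-60, -124, -11).
|AP × d|² = 19097 and |d|² = 169, so the distance is √(19097/169) = √113.

√113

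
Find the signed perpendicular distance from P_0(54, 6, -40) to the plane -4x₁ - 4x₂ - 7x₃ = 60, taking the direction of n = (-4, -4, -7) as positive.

n·P_0 − 60 = -20.
|n| = 9, so the signed distance is -20/9.

-20/9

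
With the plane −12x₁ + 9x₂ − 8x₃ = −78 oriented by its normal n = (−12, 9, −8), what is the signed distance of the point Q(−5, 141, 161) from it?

n·Q − (-78) = 119.
|n| = 17, so the signed distance is 119/17 = 7.

7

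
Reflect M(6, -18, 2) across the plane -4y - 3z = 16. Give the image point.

(6, -2, 14)

With n = (0, -4, -3), the signed offset is (n·M − 16)/|n|² = 50/25 = 2.
M' = M − 2t·n = (6, -18, 2) − 4·(0, -4, -3) = (6, -2, 14).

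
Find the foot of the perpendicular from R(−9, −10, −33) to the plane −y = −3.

(-9, 3, -33)

The perpendicular from R has direction n = (0, −1, 0): r = (−9, −10, −33) + λ(0, −1, 0).
Substitute into the plane: n·(R + λn) = -3 gives 10 + 1λ = -3, so λ = -13.
Foot = (−9, −10, −33) + (-13)·(0, −1, 0) = (−9, 3, −33).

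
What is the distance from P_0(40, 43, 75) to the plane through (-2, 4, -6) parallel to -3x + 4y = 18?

Parallel planes share the normal n = (-3, 4, 0); since (-2, 4, -6) lies on the plane, its equation is -3x + 4y = 22.
Then n·(40, 43, 75) - 22 = 30.
|n| = √(9 + 16 + 0) = 5, so the distance is |30|/5 = 6.

6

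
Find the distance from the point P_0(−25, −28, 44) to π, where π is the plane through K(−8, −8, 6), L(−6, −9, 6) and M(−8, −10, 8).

KL = (2, −1, 0) and KM = (0, −2, 2), so a normal is n = KL × KM = (−2, −4, −4).
Then n·(−25, −28, 44) − 24 = −38.
|n| = √(4 + 16 + 16) = 6, so the distance is |-38|/6 = 19/3.

19/3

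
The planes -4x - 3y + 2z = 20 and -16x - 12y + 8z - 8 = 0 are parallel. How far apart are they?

18/√29

Divide the second equation by 4 to match normals: -4x - 3y + 2z = 2.
Both planes have normal n = (-4, -3, 2), |n| = √29. Any point on the first plane is at distance |2 − 20|/|n| = 18/√29 = 18√29/29 from the second.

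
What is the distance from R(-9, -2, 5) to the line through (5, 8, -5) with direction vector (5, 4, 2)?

Direction vector d = (5, 4, 2).
AP = (-14, -10, 10), and AP × d = (-60, 78, -6).
|AP × d|² = 9720 and |d|² = 45, so the distance is √(9720/45) = √216 = 6√6.

6√6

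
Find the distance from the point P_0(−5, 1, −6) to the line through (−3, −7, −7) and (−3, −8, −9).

7

A direction vector is d = (0, −1, −2).
AP = (−2, 8, 1); AP·d = -10, |AP|² = 69, |d|² = 5.
distance² = |AP|² − (AP·d)²/|d|² = 69 − 100/5 = 49, so the distance is 7.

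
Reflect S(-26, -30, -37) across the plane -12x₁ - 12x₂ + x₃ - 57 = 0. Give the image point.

n = (-12, -12, 1), |n|² = 289, n·S − 57 = 578, so t = 578/289 = 2.
Foot F = S − 2·n = (-2, -6, -39); the reflection is 2F − S = (22, 18, -41).

(22, 18, -41)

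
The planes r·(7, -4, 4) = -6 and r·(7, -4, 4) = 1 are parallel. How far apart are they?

With common normal n = (7, -4, 4) (|n| = 9), the distance is |(-6) − 1|/|n| = 7/9.

7/9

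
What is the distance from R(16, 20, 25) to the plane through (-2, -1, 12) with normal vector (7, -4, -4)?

10/9

The plane has equation n·(r − (-2, -1, 12)) = 0, i.e. n·r = -58.
Then n·(16, 20, 25) - (-58) = -10.
|n| = √(49 + 16 + 16) = 9, so the distance is |-10|/9 = 10/9.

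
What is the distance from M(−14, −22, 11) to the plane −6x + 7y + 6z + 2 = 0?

Normal vector n = (−6, 7, 6), and n·(−14, −22, 11) − (−2) = −2.
|n| = √(36 + 49 + 36) = 11, so the distance is |-2|/11 = 2/11.

2/11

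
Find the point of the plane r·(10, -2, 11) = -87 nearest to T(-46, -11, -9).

(-26, -15, 13)

The perpendicular from T has direction n = (10, -2, 11): r = (-46, -11, -9) + μ(10, -2, 11).
Substitute into the plane: n·(T + μn) = -87 gives -537 + 225μ = -87, so μ = 2.
Foot = (-46, -11, -9) + 2·(10, -2, 11) = (-26, -15, 13).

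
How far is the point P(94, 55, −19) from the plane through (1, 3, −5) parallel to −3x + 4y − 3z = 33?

Parallel planes share the normal n = (−3, 4, −3); since (1, 3, −5) lies on the plane, its equation is −3x + 4y − 3z = 24.
Then n·(94, 55, −19) − 24 = −29.
|n| = √(9 + 16 + 9) = √34, so the distance is |-29|/√34 = 29/√34.

29/√34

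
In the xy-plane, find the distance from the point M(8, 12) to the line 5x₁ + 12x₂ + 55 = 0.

239/13

The normal to the line is n = (5, 12) with |n| = 13.
|n·M − (-55)| = |184 − (-55)| = 239, so the distance is 239/13.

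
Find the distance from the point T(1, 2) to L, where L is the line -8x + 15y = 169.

147/17

The normal to the line is n = (-8, 15) with |n| = 17.
|n·T − 169| = |22 − 169| = 147, so the distance is 147/17.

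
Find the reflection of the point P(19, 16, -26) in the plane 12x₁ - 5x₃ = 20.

(-29, 16, -6)

With n = (12, 0, -5), the signed offset is (n·P − 20)/|n|² = 338/169 = 2.
P' = P − 2t·n = (19, 16, -26) − 4·(12, 0, -5) = (-29, 16, -6).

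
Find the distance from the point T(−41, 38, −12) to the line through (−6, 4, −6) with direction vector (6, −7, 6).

√481

Direction vector d = (6, −7, 6).
AP = (−35, 34, −6), and AP × d = (162, 174, 41).
|AP × d|² = 58201 and |d|² = 121, so the distance is √(58201/121) = √481.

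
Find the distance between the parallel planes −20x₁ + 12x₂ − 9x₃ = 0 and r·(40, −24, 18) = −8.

4/25

Divide the second equation by -2 to match normals: −20x₁ + 12x₂ − 9x₃ = 4.
Both planes have normal n = (−20, 12, −9), |n| = 25. Any point on the first plane is at distance |4 − 0|/|n| = 4/25 from the second.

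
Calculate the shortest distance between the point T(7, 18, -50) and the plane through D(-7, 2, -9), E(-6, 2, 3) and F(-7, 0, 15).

1

DE = (1, 0, 12) and DF = (0, -2, 24), so a normal is n = DE × DF = (24, -24, -2).
Then n·(7, 18, -50) - (-198) = 34.
|n| = √(576 + 576 + 4) = 34, so the distance is |34|/34 = 1.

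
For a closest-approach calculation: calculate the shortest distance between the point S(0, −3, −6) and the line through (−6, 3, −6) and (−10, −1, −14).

6√2

A direction vector is d = (−4, −4, −8).
AP = (6, −6, 0); AP·d = 0, |AP|² = 72, |d|² = 96.
distance² = |AP|² − (AP·d)²/|d|² = 72 − 0/96 = 72, so the distance is 6√2.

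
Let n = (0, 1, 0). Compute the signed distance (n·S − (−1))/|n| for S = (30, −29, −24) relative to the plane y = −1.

n·S − (-1) = -28.
|n| = 1, so the signed distance is -28/1 = -28.

-28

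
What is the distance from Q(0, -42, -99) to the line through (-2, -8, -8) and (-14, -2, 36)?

√977

A direction vector is d = (-12, 6, 44).
AP = (2, -34, -91), and AP × d = (-950, 1004, -396).
|AP × d|² = 2067332 and |d|² = 2116, so the distance is √(2067332/2116) = √977.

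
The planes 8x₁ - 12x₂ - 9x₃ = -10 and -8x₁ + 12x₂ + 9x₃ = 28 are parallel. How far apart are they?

18/17

Divide the second equation by -1 to match normals: 8x₁ - 12x₂ - 9x₃ = -28.
Both planes have normal n = (8, -12, -9), |n| = 17. Any point on the first plane is at distance |(-28) − (-10)|/|n| = 18/17 from the second.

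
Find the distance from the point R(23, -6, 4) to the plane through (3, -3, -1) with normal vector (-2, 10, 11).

The plane has equation n·(r − (3, -3, -1)) = 0, i.e. n·r = -47.
Then n·(23, -6, 4) - (-47) = -15.
|n| = √(4 + 100 + 121) = 15, so the distance is |-15|/15 = 1.

1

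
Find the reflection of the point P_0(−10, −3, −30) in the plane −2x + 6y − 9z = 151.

(-6, -15, -12)

With n = (−2, 6, −9), the signed offset is (n·P_0 − 151)/|n|² = 121/121 = 1.
P_0' = P_0 − 2t·n = (−10, −3, −30) − 2·(−2, 6, −9) = (−6, −15, −12).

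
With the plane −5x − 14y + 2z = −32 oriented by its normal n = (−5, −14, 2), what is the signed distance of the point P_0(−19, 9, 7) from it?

1

n·P_0 − (-32) = 15.
|n| = 15, so the signed distance is 15/15 = 1.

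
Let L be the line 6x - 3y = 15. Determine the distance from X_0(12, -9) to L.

d = |6·12 + (-3)·(-9) − 15| / √(36 + 9) = |84|/(3√5) = 28√5/5.

28/√5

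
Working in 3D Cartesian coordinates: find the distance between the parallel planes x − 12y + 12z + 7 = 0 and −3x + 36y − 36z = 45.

8/17

Divide the second equation by -3 to match normals: x − 12y + 12z = -15.
With common normal n = (1, −12, 12) (|n| = 17), the distance is |(-7) − (-15)|/|n| = 8/17.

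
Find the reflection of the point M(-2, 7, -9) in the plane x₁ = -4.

(-6, 7, -9)

With n = (1, 0, 0), the signed offset is (n·M − (-4))/|n|² = 2/1 = 2.
M' = M − 2t·n = (-2, 7, -9) − 4·(1, 0, 0) = (-6, 7, -9).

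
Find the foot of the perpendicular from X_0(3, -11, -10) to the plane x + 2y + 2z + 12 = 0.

The perpendicular from X_0 has direction n = (1, 2, 2): r = (3, -11, -10) + t(1, 2, 2).
Substitute into the plane: n·(X_0 + tn) = -12 gives -39 + 9t = -12, so t = 3.
Foot = (3, -11, -10) + 3·(1, 2, 2) = (6, -5, -4).

(6, -5, -4)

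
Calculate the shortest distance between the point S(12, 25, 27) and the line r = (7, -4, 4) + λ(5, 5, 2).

3√59

Direction vector d = (5, 5, 2).
AP = (5, 29, 23), and AP × d = (-57, 105, -120).
|AP × d|² = 28674 and |d|² = 54, so the distance is √(28674/54) = √531 = 3√59.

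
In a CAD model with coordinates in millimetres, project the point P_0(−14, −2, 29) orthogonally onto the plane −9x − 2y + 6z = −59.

(13, 4, 11)

n = (−9, −2, 6), |n|² = 121, and n·P_0 − (-59) = 363.
t = 363/121 = 3, so the foot is P_0 − t·n = (−14, −2, 29) − 3·(−9, −2, 6) = (13, 4, 11).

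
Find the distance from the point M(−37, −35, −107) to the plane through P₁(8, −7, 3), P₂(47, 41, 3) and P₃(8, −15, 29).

P₁P₂ = (39, 48, 0) and P₁P₃ = (0, −8, 26), so a normal is n = P₁P₂ × P₁P₃ = (1248, −1014, −312).
Then n·(−37, −35, −107) − 16146 = 6552.
|n| = √(1557504 + 1028196 + 97344) = 1638, so the distance is |6552|/1638 = 4.

4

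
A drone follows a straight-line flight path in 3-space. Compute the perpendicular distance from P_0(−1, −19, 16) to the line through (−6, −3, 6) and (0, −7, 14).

A direction vector is d = (6, −4, 8).
AP = (5, −16, 10); AP·d = 174, |AP|² = 381, |d|² = 116.
distance² = |AP|² − (AP·d)²/|d|² = 381 − 30276/116 = 120, so the distance is 2√30.

2√30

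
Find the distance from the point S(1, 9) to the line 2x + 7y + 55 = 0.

The normal to the line is n = (2, 7) with |n| = √53.
|n·S − (-55)| = |65 − (-55)| = 120, so the distance is 120/√53 = 120√53/53.

120√53/53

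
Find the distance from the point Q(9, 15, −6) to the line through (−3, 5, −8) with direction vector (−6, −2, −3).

2√13

Direction vector d = (−6, −2, −3).
AP = (12, 10, 2), and AP × d = (−26, 24, 36).
|AP × d|² = 2548 and |d|² = 49, so the distance is √(2548/49) = √52 = 2√13.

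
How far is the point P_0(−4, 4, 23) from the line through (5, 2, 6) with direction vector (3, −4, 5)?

Direction vector d = (3, −4, 5).
AP = (−9, 2, 17), and AP × d = (78, 96, 30).
|AP × d|² = 16200 and |d|² = 50, so the distance is √(16200/50) = √324 = 18.

18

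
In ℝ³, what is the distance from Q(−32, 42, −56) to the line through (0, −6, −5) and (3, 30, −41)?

A direction vector is d = (3, 36, −36).
AP = (−32, 48, −51), and AP × d = (108, −1305, −1296).
|AP × d|² = 3394305 and |d|² = 2601, so the distance is √(3394305/2601) = √1305 = 3√145.

3√145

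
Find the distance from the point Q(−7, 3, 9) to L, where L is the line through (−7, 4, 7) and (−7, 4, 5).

A direction vector is d = (0, 0, −2).
AP = (0, −1, 2), and AP × d = (2, 0, 0).
|AP × d|² = 4 and |d|² = 4, so the distance is √(4/4) = √1 = 1.

1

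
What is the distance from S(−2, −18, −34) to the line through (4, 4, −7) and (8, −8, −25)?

A direction vector is d = (4, −12, −18).
AP = (−6, −22, −27); AP·d = 726, |AP|² = 1249, |d|² = 484.
distance² = |AP|² − (AP·d)²/|d|² = 1249 − 527076/484 = 160, so the distance is 4√10.

4√10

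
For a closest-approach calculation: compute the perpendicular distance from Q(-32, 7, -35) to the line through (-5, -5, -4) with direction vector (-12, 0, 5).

3√185

Direction vector d = (-12, 0, 5).
AP = (-27, 12, -31); AP·d = 169, |AP|² = 1834, |d|² = 169.
distance² = |AP|² − (AP·d)²/|d|² = 1834 − 28561/169 = 1665, so the distance is 3√185.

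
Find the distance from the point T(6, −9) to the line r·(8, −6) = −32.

67/5

d = |8·6 + (-6)·(-9) − (-32)| / √(64 + 36) = |134|/10 = 67/5.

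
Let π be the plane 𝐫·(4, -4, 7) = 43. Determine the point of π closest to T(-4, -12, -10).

The perpendicular from T has direction n = (4, -4, 7): r = (-4, -12, -10) + λ(4, -4, 7).
Substitute into the plane: n·(T + λn) = 43 gives -38 + 81λ = 43, so λ = 1.
Foot = (-4, -12, -10) + 1·(4, -4, 7) = (0, -16, -3).

(0, -16, -3)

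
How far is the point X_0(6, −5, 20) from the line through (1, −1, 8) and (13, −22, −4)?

A direction vector is d = (12, −21, −12).
AP = (5, −4, 12); AP·d = 0, |AP|² = 185, |d|² = 729.
distance² = |AP|² − (AP·d)²/|d|² = 185 − 0/729 = 185, so the distance is √185.

√185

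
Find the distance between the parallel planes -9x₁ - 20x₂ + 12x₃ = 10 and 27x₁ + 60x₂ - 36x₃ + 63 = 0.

Divide the second equation by -3 to match normals: -9x₁ - 20x₂ + 12x₃ = 21.
Both planes have normal n = (-9, -20, 12), |n| = 25. Any point on the first plane is at distance |21 − 10|/|n| = 11/25 from the second.

11/25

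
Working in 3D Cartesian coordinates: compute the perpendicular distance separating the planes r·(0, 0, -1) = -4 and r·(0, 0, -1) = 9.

Both planes have normal n = (0, 0, -1), |n| = 1. Any point on the first plane is at distance |9 − (-4)|/|n| = 13/1 = 13 from the second.

13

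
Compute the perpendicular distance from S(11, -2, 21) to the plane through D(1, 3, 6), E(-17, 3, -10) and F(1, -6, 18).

DE = (-18, 0, -16) and DF = (0, -9, 12), so a normal is n = DE × DF = (-144, 216, 162).
d = |(-144)·11 + 216·(-2) + 162·21 − 1476| / √(20736 + 46656 + 26244) = |-90| / 306 = 5/17.

5/17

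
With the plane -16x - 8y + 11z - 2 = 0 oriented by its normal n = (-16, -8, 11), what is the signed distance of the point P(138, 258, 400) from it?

n·P − 2 = 126.
|n| = 21, so the signed distance is 126/21 = 6.

6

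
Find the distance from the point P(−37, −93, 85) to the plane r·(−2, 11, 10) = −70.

Normal vector n = (−2, 11, 10), and n·(−37, −93, 85) − (−70) = −29.
|n| = √(4 + 121 + 100) = 15, so the distance is |-29|/15 = 29/15.

29/15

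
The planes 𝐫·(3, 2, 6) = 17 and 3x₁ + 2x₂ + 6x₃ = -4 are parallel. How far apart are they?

Both planes have normal n = (3, 2, 6), |n| = 7. Any point on the first plane is at distance |(-4) − 17|/|n| = 21/7 = 3 from the second.

3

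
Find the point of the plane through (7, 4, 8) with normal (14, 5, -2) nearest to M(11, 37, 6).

The perpendicular from M has direction n = (14, 5, -2): r = (11, 37, 6) + λ(14, 5, -2).
Substitute into the plane: n·(M + λn) = 102 gives 327 + 225λ = 102, so λ = -1.
Foot = (11, 37, 6) + (-1)·(14, 5, -2) = (-3, 32, 8).

(-3, 32, 8)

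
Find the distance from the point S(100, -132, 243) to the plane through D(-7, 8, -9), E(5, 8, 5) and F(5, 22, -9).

DE = (12, 0, 14) and DF = (12, 14, 0), so a normal is n = DE × DF = (-196, 168, 168).
d = |(-196)·100 + 168·(-132) + 168·243 − 1204| / √(38416 + 28224 + 28224) = |-2156| / 308 = 7.

7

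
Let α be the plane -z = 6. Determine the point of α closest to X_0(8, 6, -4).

(8, 6, -6)

The perpendicular from X_0 has direction n = (0, 0, -1): r = (8, 6, -4) + λ(0, 0, -1).
Substitute into the plane: n·(X_0 + λn) = 6 gives 4 + 1λ = 6, so λ = 2.
Foot = (8, 6, -4) + 2·(0, 0, -1) = (8, 6, -6).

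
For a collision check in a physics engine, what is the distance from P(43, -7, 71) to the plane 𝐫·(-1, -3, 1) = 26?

23√11/11

Normal vector n = (-1, -3, 1), and n·(43, -7, 71) - 26 = 23.
|n| = √(1 + 9 + 1) = √11, so the distance is |23|/√11 = 23/√11.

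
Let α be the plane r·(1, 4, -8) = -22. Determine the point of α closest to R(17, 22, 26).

n = (1, 4, -8), |n|² = 81, and n·R − (-22) = -81.
t = -81/81 = -1, so the foot is R − t·n = (17, 22, 26) − (-1)·(1, 4, -8) = (18, 26, 18).

(18, 26, 18)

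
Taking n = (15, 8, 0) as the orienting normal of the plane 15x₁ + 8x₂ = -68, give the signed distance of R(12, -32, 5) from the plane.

n·R − (-68) = -8.
|n| = 17, so the signed distance is -8/17.

-8/17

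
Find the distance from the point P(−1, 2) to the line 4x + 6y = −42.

The normal to the line is n = (4, 6) with |n| = 2√13.
|n·P − (-42)| = |8 − (-42)| = 50, so the distance is 50/(2√13) = 25√13/13.

25√13/13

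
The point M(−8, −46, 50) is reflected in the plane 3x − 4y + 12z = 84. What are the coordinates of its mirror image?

(-32, -14, -46)

n = (3, −4, 12), |n|² = 169, n·M − 84 = 676, so t = 676/169 = 4.
Foot F = M − 4·n = (−20, −30, 2); the reflection is 2F − M = (−32, −14, −46).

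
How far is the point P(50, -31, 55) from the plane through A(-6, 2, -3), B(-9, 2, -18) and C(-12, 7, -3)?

AB = (-3, 0, -15) and AC = (-6, 5, 0), so a normal is n = AB × AC = (75, 90, -15).
d = |75·50 + 90·(-31) + (-15)·55 − (-225)| / √(5625 + 8100 + 225) = |360| / (15√62) = 24/√62.

24/√62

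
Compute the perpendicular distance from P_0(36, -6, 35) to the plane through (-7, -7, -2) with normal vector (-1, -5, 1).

11/(3√3)

The plane has equation n·(r − (-7, -7, -2)) = 0, i.e. n·r = 40.
n = (-1, -5, 1); n·P − 40 = -11; |n| = 3√3; distance = 11/(3√3).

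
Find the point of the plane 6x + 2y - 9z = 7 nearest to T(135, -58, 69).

The perpendicular from T has direction n = (6, 2, -9): r = (135, -58, 69) + t(6, 2, -9).
Substitute into the plane: n·(T + tn) = 7 gives 73 + 121t = 7, so t = -6/11.
Foot = (135, -58, 69) + (-6/11)·(6, 2, -9) = (1449/11, -650/11, 813/11).

(1449/11, -650/11, 813/11)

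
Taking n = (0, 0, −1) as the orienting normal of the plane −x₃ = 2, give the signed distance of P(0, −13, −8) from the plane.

6

n·P − 2 = 6.
|n| = 1, so the signed distance is 6/1 = 6.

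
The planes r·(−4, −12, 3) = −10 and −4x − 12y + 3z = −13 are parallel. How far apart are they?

With common normal n = (−4, −12, 3) (|n| = 13), the distance is |(-10) − (-13)|/|n| = 3/13.

3/13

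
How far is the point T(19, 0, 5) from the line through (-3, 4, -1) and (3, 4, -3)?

4√11

A direction vector is d = (6, 0, -2).
AP = (22, -4, 6), and AP × d = (8, 80, 24).
|AP × d|² = 7040 and |d|² = 40, so the distance is √(7040/40) = √176 = 4√11.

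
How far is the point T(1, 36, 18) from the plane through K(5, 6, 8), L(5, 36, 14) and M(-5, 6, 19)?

KL = (0, 30, 6) and KM = (-10, 0, 11), so a normal is n = KL × KM = (330, -60, 300).
Then n·(1, 36, 18) - 3690 = -120.
|n| = √(108900 + 3600 + 90000) = 450, so the distance is |-120|/450 = 4/15.

4/15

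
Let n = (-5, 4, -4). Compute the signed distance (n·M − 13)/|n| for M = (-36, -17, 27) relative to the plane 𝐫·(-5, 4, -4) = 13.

-9/√57

n·M − 13 = -9.
|n| = √57, so the signed distance is -9/√57.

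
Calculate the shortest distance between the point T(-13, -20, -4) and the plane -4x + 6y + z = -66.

6/√53

d = |(-4)·(-13) + 6·(-20) + 1·(-4) − (-66)| / √(16 + 36 + 1) = |-6| / √53 = 6/√53.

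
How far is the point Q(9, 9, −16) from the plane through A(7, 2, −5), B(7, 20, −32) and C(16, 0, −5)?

1/11

AB = (0, 18, −27) and AC = (9, −2, 0), so a normal is n = AB × AC = (−54, −243, −162).
n = (−54, −243, −162); n·P − (-54) = -27; |n| = 297; distance = 27/297 = 1/11.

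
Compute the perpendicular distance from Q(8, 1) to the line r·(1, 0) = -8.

16

The normal to the line is n = (1, 0) with |n| = 1.
|n·Q − (-8)| = |8 − (-8)| = 16, so the distance is 16/1 = 16.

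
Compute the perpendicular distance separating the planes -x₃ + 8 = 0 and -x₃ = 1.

Both planes have normal n = (0, 0, -1), |n| = 1. Any point on the first plane is at distance |1 − (-8)|/|n| = 9/1 = 9 from the second.

9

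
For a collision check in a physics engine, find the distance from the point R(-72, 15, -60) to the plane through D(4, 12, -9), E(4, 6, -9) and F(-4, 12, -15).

24/5

DE = (0, -6, 0) and DF = (-8, 0, -6), so a normal is n = DE × DF = (36, 0, -48).
n = (36, 0, -48); n·P − 576 = -288; |n| = 60; distance = 288/60 = 24/5.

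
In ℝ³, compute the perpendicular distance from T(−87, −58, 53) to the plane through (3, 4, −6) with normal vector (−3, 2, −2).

The plane has equation n·(r − (3, 4, −6)) = 0, i.e. n·r = 11.
n = (−3, 2, −2); n·P − 11 = 28; |n| = √17; distance = 28/√17 = 28√17/17.

28√17/17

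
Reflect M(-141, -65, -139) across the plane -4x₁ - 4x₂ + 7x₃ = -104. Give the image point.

(-1309/9, -625/9, -1181/9)

n = (-4, -4, 7), |n|² = 81, n·M − (-104) = -45, so t = -45/81 = -5/9.
Foot F = M − (-5/9)·n = (-1289/9, -605/9, -1216/9); the reflection is 2F − M = (-1309/9, -625/9, -1181/9).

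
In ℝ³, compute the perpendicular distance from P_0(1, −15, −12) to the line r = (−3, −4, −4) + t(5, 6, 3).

Direction vector d = (5, 6, 3).
AP = (4, −11, −8), and AP × d = (15, −52, 79).
|AP × d|² = 9170 and |d|² = 70, so the distance is √(9170/70) = √131.

√131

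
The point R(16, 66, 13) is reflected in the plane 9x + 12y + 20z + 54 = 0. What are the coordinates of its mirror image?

(-20, 18, -67)

n = (9, 12, 20), |n|² = 625, n·R − (-54) = 1250, so t = 1250/625 = 2.
Foot F = R − 2·n = (−2, 42, −27); the reflection is 2F − R = (−20, 18, −67).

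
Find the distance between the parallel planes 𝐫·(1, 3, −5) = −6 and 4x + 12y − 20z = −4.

√35/7

Divide the second equation by 4 to match normals: x + 3y − 5z = -1.
With common normal n = (1, 3, −5) (|n| = √35), the distance is |(-6) − (-1)|/|n| = 5/√35 = √35/7.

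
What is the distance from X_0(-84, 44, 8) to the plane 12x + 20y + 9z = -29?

27/25

Normal vector n = (12, 20, 9), and n·(-84, 44, 8) - (-29) = -27.
|n| = √(144 + 400 + 81) = 25, so the distance is |-27|/25 = 27/25.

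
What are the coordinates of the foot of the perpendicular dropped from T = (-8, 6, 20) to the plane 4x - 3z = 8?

(8, 6, 8)

The perpendicular from T has direction n = (4, 0, -3): r = (-8, 6, 20) + t(4, 0, -3).
Substitute into the plane: n·(T + tn) = 8 gives -92 + 25t = 8, so t = 4.
Foot = (-8, 6, 20) + 4·(4, 0, -3) = (8, 6, 8).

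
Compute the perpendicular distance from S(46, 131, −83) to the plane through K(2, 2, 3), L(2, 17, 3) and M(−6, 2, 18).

28/17

KL = (0, 15, 0) and KM = (−8, 0, 15), so a normal is n = KL × KM = (225, 0, 120).
d = |225·46 + 120·(-83) − 810| / √(50625 + 0 + 14400) = |-420| / 255 = 28/17.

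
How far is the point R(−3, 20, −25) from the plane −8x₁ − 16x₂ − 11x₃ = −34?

n = (−8, −16, −11); n·P − (-34) = 13; |n| = 21; distance = 13/21.

13/21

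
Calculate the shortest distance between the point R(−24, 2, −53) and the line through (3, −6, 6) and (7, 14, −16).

A direction vector is d = (4, 20, −22).
AP = (−27, 8, −59), and AP × d = (1004, −830, −572).
|AP × d|² = 2024100 and |d|² = 900, so the distance is √(2024100/900) = √2249.

√2249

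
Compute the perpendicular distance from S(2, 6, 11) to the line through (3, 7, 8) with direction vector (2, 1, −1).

√5

Direction vector d = (2, 1, −1).
AP = (−1, −1, 3), and AP × d = (−2, 5, 1).
|AP × d|² = 30 and |d|² = 6, so the distance is √(30/6) = √5.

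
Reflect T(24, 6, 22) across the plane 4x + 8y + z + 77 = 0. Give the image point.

(0, -42, 16)

n = (4, 8, 1), |n|² = 81, n·T − (-77) = 243, so t = 243/81 = 3.
Foot F = T − 3·n = (12, -18, 19); the reflection is 2F − T = (0, -42, 16).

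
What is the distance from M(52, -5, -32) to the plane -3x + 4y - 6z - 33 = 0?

Normal vector n = (-3, 4, -6), and n·(52, -5, -32) - 33 = -17.
|n| = √(9 + 16 + 36) = √61, so the distance is |-17|/√61 = 17√61/61.

17√61/61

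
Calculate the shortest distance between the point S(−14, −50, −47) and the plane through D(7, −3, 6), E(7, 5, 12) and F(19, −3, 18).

DE = (0, 8, 6) and DF = (12, 0, 12), so a normal is n = DE × DF = (96, 72, −96).
d = |96·(-14) + 72·(-50) + (-96)·(-47) − (-120)| / √(9216 + 5184 + 9216) = |-312| / (24√41) = 13/√41.

13√41/41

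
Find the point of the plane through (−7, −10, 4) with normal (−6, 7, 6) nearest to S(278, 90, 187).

n = (−6, 7, 6), |n|² = 121, and n·S − (-4) = 88.
t = 88/121 = 8/11, so the foot is S − t·n = (278, 90, 187) − (8/11)·(−6, 7, 6) = (3106/11, 934/11, 2009/11).

(3106/11, 934/11, 2009/11)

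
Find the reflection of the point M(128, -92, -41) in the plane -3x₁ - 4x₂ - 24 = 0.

(592/5, -524/5, -41)

n = (-3, -4, 0), |n|² = 25, n·M − 24 = -40, so t = -40/25 = -8/5.
Foot F = M − (-8/5)·n = (616/5, -492/5, -41); the reflection is 2F − M = (592/5, -524/5, -41).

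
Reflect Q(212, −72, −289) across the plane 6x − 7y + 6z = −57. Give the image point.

(2224/11, -666/11, -3287/11)

n = (6, −7, 6), |n|² = 121, n·Q − (-57) = 99, so t = 99/121 = 9/11.
Foot F = Q − (9/11)·n = (2278/11, −729/11, −3233/11); the reflection is 2F − Q = (2224/11, −666/11, −3287/11).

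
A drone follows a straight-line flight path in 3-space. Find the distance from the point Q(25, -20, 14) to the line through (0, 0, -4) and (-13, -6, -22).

2√205

A direction vector is d = (-13, -6, -18).
AP = (25, -20, 18); AP·d = -529, |AP|² = 1349, |d|² = 529.
distance² = |AP|² − (AP·d)²/|d|² = 1349 − 279841/529 = 820, so the distance is 2√205.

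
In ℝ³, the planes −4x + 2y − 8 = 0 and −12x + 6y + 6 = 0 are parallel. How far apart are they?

√5

Divide the second equation by 3 to match normals: −4x + 2y = -2.
Both planes have normal n = (−4, 2, 0), |n| = 2√5. Any point on the first plane is at distance |(-2) − 8|/|n| = 10/(2√5) = √5 from the second.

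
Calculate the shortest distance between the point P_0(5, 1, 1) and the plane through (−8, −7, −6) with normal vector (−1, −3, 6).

5/√46

The plane has equation n·(r − (−8, −7, −6)) = 0, i.e. n·r = -7.
Then n·(5, 1, 1) − (−7) = 5.
|n| = √(1 + 9 + 36) = √46, so the distance is |5|/√46 = 5/√46.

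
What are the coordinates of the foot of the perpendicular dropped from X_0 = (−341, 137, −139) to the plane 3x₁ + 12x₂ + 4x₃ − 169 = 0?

(-4409/13, 1877/13, -1775/13)

n = (3, 12, 4), |n|² = 169, and n·X_0 − 169 = -104.
t = -104/169 = -8/13, so the foot is X_0 − t·n = (−341, 137, −139) − (-8/13)·(3, 12, 4) = (−4409/13, 1877/13, −1775/13).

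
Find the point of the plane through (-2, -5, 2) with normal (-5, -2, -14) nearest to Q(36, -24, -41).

(46, -20, -13)

The perpendicular from Q has direction n = (-5, -2, -14): r = (36, -24, -41) + λ(-5, -2, -14).
Substitute into the plane: n·(Q + λn) = -8 gives 442 + 225λ = -8, so λ = -2.
Foot = (36, -24, -41) + (-2)·(-5, -2, -14) = (46, -20, -13).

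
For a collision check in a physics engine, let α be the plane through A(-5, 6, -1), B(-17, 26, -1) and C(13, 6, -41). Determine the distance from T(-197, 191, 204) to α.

AB = (-12, 20, 0) and AC = (18, 0, -40), so a normal is n = AB × AC = (-800, -480, -360).
Then n·(-197, 191, 204) - 1480 = -9000.
|n| = √(640000 + 230400 + 129600) = 1000, so the distance is |-9000|/1000 = 9.

9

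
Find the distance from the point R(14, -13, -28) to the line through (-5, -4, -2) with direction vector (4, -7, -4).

√389

Direction vector d = (4, -7, -4).
AP = (19, -9, -26), and AP × d = (-146, -28, -97).
|AP × d|² = 31509 and |d|² = 81, so the distance is √(31509/81) = √389.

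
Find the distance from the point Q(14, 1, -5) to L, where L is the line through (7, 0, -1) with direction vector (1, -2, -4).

3√5

Direction vector d = (1, -2, -4).
AP = (7, 1, -4); AP·d = 21, |AP|² = 66, |d|² = 21.
distance² = |AP|² − (AP·d)²/|d|² = 66 − 441/21 = 45, so the distance is 3√5.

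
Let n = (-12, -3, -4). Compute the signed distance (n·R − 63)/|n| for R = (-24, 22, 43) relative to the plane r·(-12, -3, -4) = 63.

-1

n·R − 63 = -13.
|n| = 13, so the signed distance is -13/13 = -1.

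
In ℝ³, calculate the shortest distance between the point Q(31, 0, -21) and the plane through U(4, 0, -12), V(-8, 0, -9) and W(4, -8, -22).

UV = (-12, 0, 3) and UW = (0, -8, -10), so a normal is n = UV × UW = (24, -120, 96).
Then n·(31, 0, -21) - (-1056) = -216.
|n| = √(576 + 14400 + 9216) = 24√42, so the distance is |-216|/(24√42) = 3√42/14.

9/√42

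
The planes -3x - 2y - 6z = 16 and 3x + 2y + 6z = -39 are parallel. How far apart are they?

Divide the second equation by -1 to match normals: -3x - 2y - 6z = 39.
With common normal n = (-3, -2, -6) (|n| = 7), the distance is |16 − 39|/|n| = 23/7.

23/7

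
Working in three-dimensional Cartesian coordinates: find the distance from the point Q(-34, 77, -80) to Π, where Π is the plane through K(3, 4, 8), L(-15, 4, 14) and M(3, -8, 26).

5

KL = (-18, 0, 6) and KM = (0, -12, 18), so a normal is n = KL × KM = (72, 324, 216).
Then n·(-34, 77, -80) - 3240 = 1980.
|n| = √(5184 + 104976 + 46656) = 396, so the distance is |1980|/396 = 5.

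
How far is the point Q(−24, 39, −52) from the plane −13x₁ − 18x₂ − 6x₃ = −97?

n = (−13, −18, −6); n·P − (-97) = 19; |n| = 23; distance = 19/23.

19/23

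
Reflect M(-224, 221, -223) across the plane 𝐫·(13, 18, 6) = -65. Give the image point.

(-4918/23, 5407/23, -5021/23)

With n = (13, 18, 6), the signed offset is (n·M − (-65))/|n|² = -207/529 = -9/23.
M' = M − 2t·n = (-224, 221, -223) − (-18/23)·(13, 18, 6) = (-4918/23, 5407/23, -5021/23).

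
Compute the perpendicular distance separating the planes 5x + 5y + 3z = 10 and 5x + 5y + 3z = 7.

3√59/59

Both planes have normal n = (5, 5, 3), |n| = √59. Any point on the first plane is at distance |7 − 10|/|n| = 3/√59 = 3√59/59 from the second.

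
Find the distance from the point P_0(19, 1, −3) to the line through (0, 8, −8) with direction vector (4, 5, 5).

Direction vector d = (4, 5, 5).
AP = (19, −7, 5); AP·d = 66, |AP|² = 435, |d|² = 66.
distance² = |AP|² − (AP·d)²/|d|² = 435 − 4356/66 = 369, so the distance is 3√41.

3√41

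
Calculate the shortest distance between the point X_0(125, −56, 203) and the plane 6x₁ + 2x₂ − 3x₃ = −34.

d = |6·125 + 2·(-56) + (-3)·203 − (-34)| / √(36 + 4 + 9) = |63| / 7 = 9.

9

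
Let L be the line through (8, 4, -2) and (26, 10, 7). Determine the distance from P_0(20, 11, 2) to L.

√13

A direction vector is d = (18, 6, 9).
AP = (12, 7, 4), and AP × d = (39, -36, -54).
|AP × d|² = 5733 and |d|² = 441, so the distance is √(5733/441) = √13.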